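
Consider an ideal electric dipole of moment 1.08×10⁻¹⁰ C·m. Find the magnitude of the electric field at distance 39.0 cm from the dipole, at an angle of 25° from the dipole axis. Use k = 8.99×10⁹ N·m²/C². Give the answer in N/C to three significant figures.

E ≈ 30.5 N/C

At angle θ the dipole field magnitude is E = (kp/r³)·√(1 + 3cos²θ).
kp/r³ = (8.99×10⁹)(1.08×10⁻¹⁰) / (0.390)³ = 16.37 N/C.
√(1 + 3cos²25°) = √(1 + 3·0.8214) = √3.4642 ≈ 1.8612.
E ≈ 16.37 × 1.861 = 30.46 N/C.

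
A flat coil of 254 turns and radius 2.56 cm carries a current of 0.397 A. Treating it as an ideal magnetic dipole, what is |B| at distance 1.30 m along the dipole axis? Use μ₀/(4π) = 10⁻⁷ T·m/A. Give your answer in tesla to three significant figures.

m = NIA = NIπa² = 254·(0.397)·π·(0.0256)² = 0.2076 A·m².
On axis B = (μ₀/4π)·2m/r³.
B = 2·(10⁻⁷)·(0.2076) / (1.30)³ = 1.890×10⁻⁸ T.

B ≈ 1.89×10⁻⁸ T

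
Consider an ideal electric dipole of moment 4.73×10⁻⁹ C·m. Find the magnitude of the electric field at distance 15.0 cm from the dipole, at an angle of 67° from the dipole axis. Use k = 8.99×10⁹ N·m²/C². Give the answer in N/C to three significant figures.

At angle θ the dipole field magnitude is E = (kp/r³)·√(1 + 3cos²θ).
kp/r³ = (8.99×10⁹)(4.73×10⁻⁹) / (0.150)³ = 1.260×10⁴ N/C.
√(1 + 3cos²67°) = √(1 + 3·0.1527) = √1.4580 ≈ 1.2075.
E ≈ 1.260×10⁴ × 1.207 = 1.521×10⁴ N/C.

E ≈ 1.52×10⁴ N/C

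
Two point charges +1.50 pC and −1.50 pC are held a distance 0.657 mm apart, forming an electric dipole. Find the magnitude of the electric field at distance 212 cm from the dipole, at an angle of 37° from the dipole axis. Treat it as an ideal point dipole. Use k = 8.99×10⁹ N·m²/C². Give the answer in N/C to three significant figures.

Dipole moment p = qd = (1.50×10⁻¹² C)(6.57×10⁻⁴ m) = 9.855×10⁻¹⁶ C·m.
At angle θ the dipole field magnitude is E = (kp/r³)·√(1 + 3cos²θ).
kp/r³ = (8.99×10⁹)(9.855×10⁻¹⁶) / (2.12)³ = 9.298×10⁻⁷ N/C.
√(1 + 3cos²37°) = √(1 + 3·0.6378) = √2.9135 ≈ 1.7069.
E ≈ 9.298×10⁻⁷ × 1.707 = 1.587×10⁻⁶ N/C.

E ≈ 1.59×10⁻⁶ N/C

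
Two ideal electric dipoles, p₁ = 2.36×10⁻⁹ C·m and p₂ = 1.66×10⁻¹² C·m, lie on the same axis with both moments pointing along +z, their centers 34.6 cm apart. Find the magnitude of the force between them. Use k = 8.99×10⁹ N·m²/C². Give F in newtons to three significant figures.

F ≈ 1.47×10⁻⁸ N

On-axis field of dipole 1 at distance r: E = 2kp₁/r³. Force on dipole 2 is F = p₂·dE/dr (gradient along axis).
dE/dr = −6kp₁/r⁴, so |F| = 6kp₁p₂/r⁴ (attractive for aligned moments).
F = 6(8.99×10⁹)(2.36×10⁻⁹)(1.66×10⁻¹²)/(0.346)⁴ = 1.474×10⁻⁸ N.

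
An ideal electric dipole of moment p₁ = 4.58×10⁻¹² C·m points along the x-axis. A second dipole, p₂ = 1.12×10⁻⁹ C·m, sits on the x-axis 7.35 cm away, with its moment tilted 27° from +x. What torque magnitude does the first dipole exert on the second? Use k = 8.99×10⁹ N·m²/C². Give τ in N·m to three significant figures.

τ ≈ 1.05×10⁻⁷ N·m

The second dipole sits on the axis of the first, so the field there is axial: E₁ = 2kp₁/r³ along +x.
E₁ = 2(8.99×10⁹)(4.58×10⁻¹²)/(0.0735)³ = 207.4 N/C.
Torque on the second dipole: τ = p₂ E₁ sinθ.
τ = (1.12×10⁻⁹)(207.4)·sin27° = 1.055×10⁻⁷ N·m.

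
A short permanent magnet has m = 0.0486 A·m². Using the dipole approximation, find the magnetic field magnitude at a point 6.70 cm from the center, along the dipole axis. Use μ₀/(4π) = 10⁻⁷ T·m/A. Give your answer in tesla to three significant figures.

B ≈ 3.23×10⁻⁵ T

On axis B = (μ₀/4π)·2m/r³.
B = 2·(10⁻⁷)·(0.0486) / (0.0670)³ = 3.232×10⁻⁵ T.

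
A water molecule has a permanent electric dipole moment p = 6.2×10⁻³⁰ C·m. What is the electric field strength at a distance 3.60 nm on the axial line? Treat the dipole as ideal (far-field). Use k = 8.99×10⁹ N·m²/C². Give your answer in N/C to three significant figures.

E ≈ 2.39×10⁶ N/C

On the dipole axis E = 2kp/r³.
E = 2·(8.99×10⁹)(6.20×10⁻³⁰) / (3.60×10⁻⁹)³ = 2.389×10⁶ N/C.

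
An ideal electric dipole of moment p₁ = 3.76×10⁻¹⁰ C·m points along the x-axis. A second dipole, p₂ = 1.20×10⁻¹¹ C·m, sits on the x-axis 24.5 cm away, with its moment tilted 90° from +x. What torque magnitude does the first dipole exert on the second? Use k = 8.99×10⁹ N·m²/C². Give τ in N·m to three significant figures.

τ ≈ 5.52×10⁻⁹ N·m

The second dipole sits on the axis of the first, so the field there is axial: E₁ = 2kp₁/r³ along +x.
E₁ = 2(8.99×10⁹)(3.76×10⁻¹⁰)/(0.245)³ = 459.7 N/C.
Torque on the second dipole: τ = p₂ E₁ sinθ.
τ = (1.20×10⁻¹¹)(459.7)·sin90° = 5.516×10⁻⁹ N·m.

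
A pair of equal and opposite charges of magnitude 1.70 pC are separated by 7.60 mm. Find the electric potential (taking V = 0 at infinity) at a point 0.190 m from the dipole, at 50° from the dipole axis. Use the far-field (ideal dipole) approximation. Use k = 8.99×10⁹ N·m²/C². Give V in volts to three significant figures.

V ≈ 0.00207 V

Dipole moment p = qd = (1.70×10⁻¹² C)(0.00760 m) = 1.292×10⁻¹⁴ C·m.
The dipole potential is V = kp cosθ / r².
V = (8.99×10⁹)(1.292×10⁻¹⁴)·cos50° / (0.190)² = 0.002068 V.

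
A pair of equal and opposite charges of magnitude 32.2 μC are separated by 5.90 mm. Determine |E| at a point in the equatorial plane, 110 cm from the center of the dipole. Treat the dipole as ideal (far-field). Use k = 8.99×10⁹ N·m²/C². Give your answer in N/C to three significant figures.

Dipole moment p = qd = (3.22×10⁻⁵ C)(0.00590 m) = 1.90×10⁻⁷ C·m.
On the perpendicular bisector E = kp/r³ (half the axial value at the same distance).
E = (8.99×10⁹)(1.90×10⁻⁷) / (1.10)³ = 1283 N/C.

E ≈ 1280 N/C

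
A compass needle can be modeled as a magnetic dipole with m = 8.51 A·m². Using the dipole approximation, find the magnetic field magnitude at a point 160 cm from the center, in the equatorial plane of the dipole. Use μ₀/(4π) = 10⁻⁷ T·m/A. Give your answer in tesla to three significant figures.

In the equatorial plane B = (μ₀/4π)·m/r³ (half the axial value).
B = (10⁻⁷)·(8.51) / (1.60)³ = 2.078×10⁻⁷ T.

B ≈ 2.08×10⁻⁷ T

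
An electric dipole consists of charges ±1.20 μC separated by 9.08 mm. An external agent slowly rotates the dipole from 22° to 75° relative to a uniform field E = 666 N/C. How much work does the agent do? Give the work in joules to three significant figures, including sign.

Dipole moment p = qd = (1.20×10⁻⁶ C)(0.00908 m) = 1.09×10⁻⁸ C·m.
W_ext = ΔU = U(θ₂) − U(θ₁) = −pE cosθ₂ − (−pE cosθ₁) = pE(cosθ₁ − cosθ₂).
W = (1.09×10⁻⁸)(666)·(cos22° − cos75°) = (7.259×10⁻⁶)·(+0.6684) = 4.852×10⁻⁶ J.

W ≈ 4.85×10⁻⁶ J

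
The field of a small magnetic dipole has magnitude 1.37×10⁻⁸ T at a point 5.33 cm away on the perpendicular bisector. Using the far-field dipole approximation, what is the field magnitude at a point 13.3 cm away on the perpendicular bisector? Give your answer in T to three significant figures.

Dipole fields scale as 1/r³ in the far field; the geometry is the same at both points.
B₂ = B₁ · (r₁/r₂)³ = 1.37×10⁻⁸ · (5.33/13.3)³.
(r₁/r₂)³ = (0.4008)³ = 0.06436.
B₂ ≈ 8.818×10⁻¹⁰ T.

B ≈ 8.82×10⁻¹⁰ T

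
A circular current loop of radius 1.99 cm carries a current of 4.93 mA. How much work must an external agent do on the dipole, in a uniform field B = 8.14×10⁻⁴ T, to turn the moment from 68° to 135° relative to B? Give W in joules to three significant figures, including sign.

W ≈ 5.40×10⁻⁹ J

Magnetic moment m = IA = Iπa² = (0.00493)·π·(0.0199)² = 6.133×10⁻⁶ A·m².
W_ext = ΔU = −mB cosθ₂ + mB cosθ₁ = mB(cosθ₁ − cosθ₂).
W = (6.133×10⁻⁶)(8.14×10⁻⁴)·(cos68° − cos135°) = (4.992×10⁻⁹)·(+1.0817) = 5.400×10⁻⁹ J.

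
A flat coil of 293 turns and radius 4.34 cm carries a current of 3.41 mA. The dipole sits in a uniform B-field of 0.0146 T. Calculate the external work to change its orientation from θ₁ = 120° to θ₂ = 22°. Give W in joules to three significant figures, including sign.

m = NIA = NIπa² = 293·(0.00341)·π·(0.0434)² = 0.005912 A·m².
W_ext = ΔU = −mB cosθ₂ + mB cosθ₁ = mB(cosθ₁ − cosθ₂).
W = (0.005912)(0.0146)·(cos120° − cos22°) = (8.632×10⁻⁵)·(-1.4272) = -1.232×10⁻⁴ J.

W ≈ -1.23×10⁻⁴ J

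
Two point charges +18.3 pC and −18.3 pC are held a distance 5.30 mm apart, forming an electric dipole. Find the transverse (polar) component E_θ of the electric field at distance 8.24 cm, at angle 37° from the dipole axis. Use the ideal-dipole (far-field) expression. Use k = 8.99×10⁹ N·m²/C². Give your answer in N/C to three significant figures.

Dipole moment p = qd = (1.83×10⁻¹¹ C)(0.00530 m) = 9.699×10⁻¹⁴ C·m.
For a dipole, E_θ = (kp sinθ)/r³.
kp/r³ = (8.99×10⁹)(9.699×10⁻¹⁴)/(0.0824)³ = 1.558 N/C.
E_θ = 1.558·sin37° = 0.9379 N/C.

E_θ ≈ 0.938 N/C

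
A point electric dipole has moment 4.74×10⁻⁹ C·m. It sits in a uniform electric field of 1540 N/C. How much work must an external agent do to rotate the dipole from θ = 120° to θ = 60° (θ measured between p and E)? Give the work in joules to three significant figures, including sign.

W_ext = ΔU = U(θ₂) − U(θ₁) = −pE cosθ₂ − (−pE cosθ₁) = pE(cosθ₁ − cosθ₂).
W = (4.74×10⁻⁹)(1540)·(cos120° − cos60°) = (7.300×10⁻⁶)·(-1.0000) = -7.300×10⁻⁶ J.

W ≈ -7.30×10⁻⁶ J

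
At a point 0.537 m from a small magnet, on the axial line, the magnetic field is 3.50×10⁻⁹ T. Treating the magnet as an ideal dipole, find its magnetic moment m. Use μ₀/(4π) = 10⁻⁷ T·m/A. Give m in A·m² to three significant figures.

m ≈ 0.00271 A·m²

On axis B = (μ₀/4π)·2m/r³, so m = Br³·4π/(μ₀·2).
m = (3.50×10⁻⁹)·(0.537)³ / (2·10⁻⁷) = 0.002710 A·m².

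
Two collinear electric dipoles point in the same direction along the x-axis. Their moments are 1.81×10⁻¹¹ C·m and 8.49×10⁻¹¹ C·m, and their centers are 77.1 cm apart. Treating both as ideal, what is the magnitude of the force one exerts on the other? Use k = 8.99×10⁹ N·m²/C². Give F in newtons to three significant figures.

On-axis field of dipole 1 at distance r: E = 2kp₁/r³. Force on dipole 2 is F = p₂·dE/dr (gradient along axis).
dE/dr = −6kp₁/r⁴, so |F| = 6kp₁p₂/r⁴ (attractive for aligned moments).
F = 6(8.99×10⁹)(1.81×10⁻¹¹)(8.49×10⁻¹¹)/(0.771)⁴ = 2.346×10⁻¹⁰ N.

F ≈ 2.35×10⁻¹⁰ N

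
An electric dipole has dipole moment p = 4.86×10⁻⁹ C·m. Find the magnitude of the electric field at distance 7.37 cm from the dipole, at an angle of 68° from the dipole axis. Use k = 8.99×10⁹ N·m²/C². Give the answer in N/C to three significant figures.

At angle θ the dipole field magnitude is E = (kp/r³)·√(1 + 3cos²θ).
kp/r³ = (8.99×10⁹)(4.86×10⁻⁹) / (0.0737)³ = 1.091×10⁵ N/C.
√(1 + 3cos²68°) = √(1 + 3·0.1403) = √1.4210 ≈ 1.1921.
E ≈ 1.091×10⁵ × 1.192 = 1.301×10⁵ N/C.

E ≈ 1.30×10⁵ N/C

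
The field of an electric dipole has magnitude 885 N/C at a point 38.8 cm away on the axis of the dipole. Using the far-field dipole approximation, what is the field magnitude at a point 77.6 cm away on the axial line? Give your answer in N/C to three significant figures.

E ≈ 111 N/C

Dipole fields scale as 1/r³ in the far field; the geometry is the same at both points.
E₂ = E₁ · (r₁/r₂)³ = 885 · (38.8/77.6)³.
(r₁/r₂)³ = (0.5)³ = 0.125.
E₂ ≈ 110.6 N/C.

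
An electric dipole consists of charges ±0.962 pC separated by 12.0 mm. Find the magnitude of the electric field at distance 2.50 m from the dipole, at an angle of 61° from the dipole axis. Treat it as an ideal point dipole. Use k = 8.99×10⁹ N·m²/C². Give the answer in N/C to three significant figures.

Dipole moment p = qd = (9.62×10⁻¹³ C)(0.0120 m) = 1.154×10⁻¹⁴ C·m.
At angle θ the dipole field magnitude is E = (kp/r³)·√(1 + 3cos²θ).
kp/r³ = (8.99×10⁹)(1.154×10⁻¹⁴) / (2.50)³ = 6.640×10⁻⁶ N/C.
√(1 + 3cos²61°) = √(1 + 3·0.2350) = √1.7051 ≈ 1.3058.
E ≈ 6.640×10⁻⁶ × 1.306 = 8.670×10⁻⁶ N/C.

E ≈ 8.67×10⁻⁶ N/C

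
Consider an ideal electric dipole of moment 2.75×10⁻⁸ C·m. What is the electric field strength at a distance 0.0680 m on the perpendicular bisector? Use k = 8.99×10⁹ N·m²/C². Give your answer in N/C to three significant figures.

On the perpendicular bisector E = kp/r³ (half the axial value at the same distance).
E = (8.99×10⁹)(2.75×10⁻⁸) / (0.0680)³ = 7.863×10⁵ N/C.

E ≈ 7.86×10⁵ N/C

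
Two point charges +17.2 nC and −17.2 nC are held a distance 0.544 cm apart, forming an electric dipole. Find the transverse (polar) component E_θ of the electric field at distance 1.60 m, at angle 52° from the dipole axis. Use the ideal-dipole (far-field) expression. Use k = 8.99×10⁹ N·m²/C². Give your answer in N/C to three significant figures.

Dipole moment p = qd = (1.72×10⁻⁸ C)(0.00544 m) = 9.357×10⁻¹¹ C·m.
For a dipole, E_θ = (kp sinθ)/r³.
kp/r³ = (8.99×10⁹)(9.357×10⁻¹¹)/(1.60)³ = 0.2054 N/C.
E_θ = 0.2054·sin52° = 0.1618 N/C.

E_θ ≈ 0.162 N/C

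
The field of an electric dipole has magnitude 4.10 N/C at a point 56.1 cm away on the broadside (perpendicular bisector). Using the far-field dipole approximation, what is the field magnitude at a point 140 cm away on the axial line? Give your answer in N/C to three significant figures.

Dipole fields scale as 1/r³ in the far field.
The axial field is twice the equatorial field at the same r, so the geometry factor is 2/1.
E₂ = E₁ · (2/1) · (r₁/r₂)³ = 4.10 · 2 · (56.1/140)³.
(r₁/r₂)³ = (0.4007)³ = 0.06434.
E₂ ≈ 0.5276 N/C.

E ≈ 0.528 N/C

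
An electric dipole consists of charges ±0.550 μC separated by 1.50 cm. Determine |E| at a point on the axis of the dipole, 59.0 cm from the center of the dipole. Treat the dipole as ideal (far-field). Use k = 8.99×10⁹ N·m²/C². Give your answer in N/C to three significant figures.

Dipole moment p = qd = (5.50×10⁻⁷ C)(0.0150 m) = 8.25×10⁻⁹ C·m.
On the dipole axis E = 2kp/r³.
E = 2·(8.99×10⁹)(8.25×10⁻⁹) / (0.590)³ = 722.3 N/C.

E ≈ 722 N/C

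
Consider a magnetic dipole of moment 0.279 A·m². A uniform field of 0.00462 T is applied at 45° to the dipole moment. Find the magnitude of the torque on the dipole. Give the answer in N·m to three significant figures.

Torque on a magnetic dipole: τ = mB sinθ.
τ = (0.279)(0.00462)·sin45° = 9.114×10⁻⁴ N·m.

τ ≈ 9.11×10⁻⁴ N·m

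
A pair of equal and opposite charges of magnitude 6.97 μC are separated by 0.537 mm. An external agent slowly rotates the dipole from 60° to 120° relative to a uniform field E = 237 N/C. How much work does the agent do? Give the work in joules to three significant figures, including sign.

W ≈ 8.87×10⁻⁷ J

Dipole moment p = qd = (6.97×10⁻⁶ C)(5.37×10⁻⁴ m) = 3.743×10⁻⁹ C·m.
W_ext = ΔU = U(θ₂) − U(θ₁) = −pE cosθ₂ − (−pE cosθ₁) = pE(cosθ₁ − cosθ₂).
W = (3.743×10⁻⁹)(237)·(cos60° − cos120°) = (8.871×10⁻⁷)·(+1.0000) = 8.871×10⁻⁷ J.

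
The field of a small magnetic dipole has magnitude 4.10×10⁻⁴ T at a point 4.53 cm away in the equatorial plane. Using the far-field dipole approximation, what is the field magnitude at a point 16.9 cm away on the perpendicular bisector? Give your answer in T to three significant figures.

Dipole fields scale as 1/r³ in the far field; the geometry is the same at both points.
B₂ = B₁ · (r₁/r₂)³ = 4.10×10⁻⁴ · (4.53/16.9)³.
(r₁/r₂)³ = (0.268)³ = 0.01926.
B₂ ≈ 7.896×10⁻⁶ T.

B ≈ 7.90×10⁻⁶ T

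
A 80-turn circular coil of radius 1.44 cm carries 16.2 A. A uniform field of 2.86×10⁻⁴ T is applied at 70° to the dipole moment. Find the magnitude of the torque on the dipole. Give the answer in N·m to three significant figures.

m = NIA = NIπa² = 80·(16.2)·π·(0.0144)² = 0.8443 A·m².
Torque on a magnetic dipole: τ = mB sinθ.
τ = (0.8443)(2.86×10⁻⁴)·sin70° = 2.269×10⁻⁴ N·m.

τ ≈ 2.27×10⁻⁴ N·m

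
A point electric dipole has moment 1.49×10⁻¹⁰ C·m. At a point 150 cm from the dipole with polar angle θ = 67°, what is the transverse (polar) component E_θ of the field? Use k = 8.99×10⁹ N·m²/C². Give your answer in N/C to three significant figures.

E_θ ≈ 0.365 N/C

For a dipole, E_θ = (kp sinθ)/r³.
kp/r³ = (8.99×10⁹)(1.49×10⁻¹⁰)/(1.50)³ = 0.3969 N/C.
E_θ = 0.3969·sin67° = 0.3653 N/C.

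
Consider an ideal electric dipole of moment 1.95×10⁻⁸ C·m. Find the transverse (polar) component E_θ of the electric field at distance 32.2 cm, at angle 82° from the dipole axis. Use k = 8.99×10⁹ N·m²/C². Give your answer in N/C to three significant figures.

E_θ ≈ 5200 N/C

For a dipole, E_θ = (kp sinθ)/r³.
kp/r³ = (8.99×10⁹)(1.95×10⁻⁸)/(0.322)³ = 5251 N/C.
E_θ = 5251·sin82° = 5200 N/C.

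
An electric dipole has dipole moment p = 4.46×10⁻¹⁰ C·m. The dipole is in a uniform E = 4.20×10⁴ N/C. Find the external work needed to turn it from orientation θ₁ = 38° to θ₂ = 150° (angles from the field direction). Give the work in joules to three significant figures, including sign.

W ≈ 3.10×10⁻⁵ J

W_ext = ΔU = U(θ₂) − U(θ₁) = −pE cosθ₂ − (−pE cosθ₁) = pE(cosθ₁ − cosθ₂).
W = (4.46×10⁻¹⁰)(4.20×10⁴)·(cos38° − cos150°) = (1.873×10⁻⁵)·(+1.6540) = 3.098×10⁻⁵ J.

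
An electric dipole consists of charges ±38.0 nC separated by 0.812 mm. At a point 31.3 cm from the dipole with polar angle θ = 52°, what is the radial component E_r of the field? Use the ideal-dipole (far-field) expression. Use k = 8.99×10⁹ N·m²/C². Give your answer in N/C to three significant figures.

E_r ≈ 11.1 N/C

Dipole moment p = qd = (3.80×10⁻⁸ C)(8.12×10⁻⁴ m) = 3.086×10⁻¹¹ C·m.
For a dipole, E_r = (2kp cosθ)/r³.
kp/r³ = (8.99×10⁹)(3.086×10⁻¹¹)/(0.313)³ = 9.047 N/C.
E_r = 2·9.047·cos52° = 11.14 N/C.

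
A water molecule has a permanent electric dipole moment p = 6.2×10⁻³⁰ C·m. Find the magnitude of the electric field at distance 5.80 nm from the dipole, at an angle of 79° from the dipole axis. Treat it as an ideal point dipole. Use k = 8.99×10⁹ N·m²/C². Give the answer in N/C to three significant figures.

E ≈ 3.01×10⁵ N/C

At angle θ the dipole field magnitude is E = (kp/r³)·√(1 + 3cos²θ).
kp/r³ = (8.99×10⁹)(6.20×10⁻³⁰) / (5.80×10⁻⁹)³ = 2.857×10⁵ N/C.
√(1 + 3cos²79°) = √(1 + 3·0.0364) = √1.1092 ≈ 1.0532.
E ≈ 2.857×10⁵ × 1.053 = 3.009×10⁵ N/C.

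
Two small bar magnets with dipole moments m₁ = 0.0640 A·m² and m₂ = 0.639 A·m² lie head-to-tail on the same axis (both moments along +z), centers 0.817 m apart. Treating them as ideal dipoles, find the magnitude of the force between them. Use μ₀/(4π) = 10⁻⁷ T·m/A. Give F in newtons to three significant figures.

On-axis B of dipole 1: B = (μ₀/4π)·2m₁/r³. Force on dipole 2: F = m₂·dB/dr.
dB/dr = −(μ₀/4π)·6m₁/r⁴, so |F| = (μ₀/4π)·6m₁m₂/r⁴.
F = 6(10⁻⁷)(0.0640)(0.639)/(0.817)⁴ = 5.507×10⁻⁸ N.

F ≈ 5.51×10⁻⁸ N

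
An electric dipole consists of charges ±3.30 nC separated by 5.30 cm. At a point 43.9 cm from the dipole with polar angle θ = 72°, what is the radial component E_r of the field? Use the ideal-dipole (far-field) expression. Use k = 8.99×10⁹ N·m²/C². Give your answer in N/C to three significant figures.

Dipole moment p = qd = (3.30×10⁻⁹ C)(0.0530 m) = 1.749×10⁻¹⁰ C·m.
For a dipole, E_r = (2kp cosθ)/r³.
kp/r³ = (8.99×10⁹)(1.749×10⁻¹⁰)/(0.439)³ = 18.58 N/C.
E_r = 2·18.58·cos72° = 11.49 N/C.

E_r ≈ 11.5 N/C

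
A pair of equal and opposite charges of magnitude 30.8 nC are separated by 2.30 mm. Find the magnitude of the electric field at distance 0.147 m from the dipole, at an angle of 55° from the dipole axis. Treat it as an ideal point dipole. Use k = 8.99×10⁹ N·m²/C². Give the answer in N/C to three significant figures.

Dipole moment p = qd = (3.08×10⁻⁸ C)(0.00230 m) = 7.084×10⁻¹¹ C·m.
At angle θ the dipole field magnitude is E = (kp/r³)·√(1 + 3cos²θ).
kp/r³ = (8.99×10⁹)(7.084×10⁻¹¹) / (0.147)³ = 200.5 N/C.
√(1 + 3cos²55°) = √(1 + 3·0.3290) = √1.9870 ≈ 1.4096.
E ≈ 200.5 × 1.410 = 282.6 N/C.

E ≈ 283 N/C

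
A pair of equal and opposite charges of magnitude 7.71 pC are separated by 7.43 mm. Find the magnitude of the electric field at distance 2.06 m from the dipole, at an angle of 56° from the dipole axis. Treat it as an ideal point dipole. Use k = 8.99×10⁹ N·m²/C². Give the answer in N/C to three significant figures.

Dipole moment p = qd = (7.71×10⁻¹² C)(0.00743 m) = 5.729×10⁻¹⁴ C·m.
At angle θ the dipole field magnitude is E = (kp/r³)·√(1 + 3cos²θ).
kp/r³ = (8.99×10⁹)(5.729×10⁻¹⁴) / (2.06)³ = 5.892×10⁻⁵ N/C.
√(1 + 3cos²56°) = √(1 + 3·0.3127) = √1.9381 ≈ 1.3922.
E ≈ 5.892×10⁻⁵ × 1.392 = 8.202×10⁻⁵ N/C.

E ≈ 8.20×10⁻⁵ N/C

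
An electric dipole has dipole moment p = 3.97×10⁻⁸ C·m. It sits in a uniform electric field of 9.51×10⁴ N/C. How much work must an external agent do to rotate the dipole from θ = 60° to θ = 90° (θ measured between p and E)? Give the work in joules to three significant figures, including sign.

W_ext = ΔU = U(θ₂) − U(θ₁) = −pE cosθ₂ − (−pE cosθ₁) = pE(cosθ₁ − cosθ₂).
W = (3.97×10⁻⁸)(9.51×10⁴)·(cos60° − cos90°) = (0.003775)·(+0.5000) = 0.001888 J.

W ≈ 0.00189 J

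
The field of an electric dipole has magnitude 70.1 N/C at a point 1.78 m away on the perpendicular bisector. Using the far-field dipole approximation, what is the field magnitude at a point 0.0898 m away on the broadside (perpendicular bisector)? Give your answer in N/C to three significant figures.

Dipole fields scale as 1/r³ in the far field; the geometry is the same at both points.
E₂ = E₁ · (r₁/r₂)³ = 70.1 · (1.78/0.0898)³.
(r₁/r₂)³ = (19.82)³ = 7788.
E₂ ≈ 5.459×10⁵ N/C.

E ≈ 5.46×10⁵ N/C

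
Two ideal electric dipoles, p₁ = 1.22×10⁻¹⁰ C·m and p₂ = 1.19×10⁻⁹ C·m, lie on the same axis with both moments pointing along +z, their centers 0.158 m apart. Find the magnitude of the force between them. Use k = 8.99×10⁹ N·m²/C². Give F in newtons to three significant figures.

On-axis field of dipole 1 at distance r: E = 2kp₁/r³. Force on dipole 2 is F = p₂·dE/dr (gradient along axis).
dE/dr = −6kp₁/r⁴, so |F| = 6kp₁p₂/r⁴ (attractive for aligned moments).
F = 6(8.99×10⁹)(1.22×10⁻¹⁰)(1.19×10⁻⁹)/(0.158)⁴ = 1.257×10⁻⁵ N.

F ≈ 1.26×10⁻⁵ N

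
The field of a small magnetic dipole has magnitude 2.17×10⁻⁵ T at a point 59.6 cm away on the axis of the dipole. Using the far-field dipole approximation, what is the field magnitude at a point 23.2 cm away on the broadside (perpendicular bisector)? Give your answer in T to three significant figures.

Dipole fields scale as 1/r³ in the far field.
The axial field is twice the equatorial field at the same r, so the geometry factor is 1/2.
B₂ = B₁ · (1/2) · (r₁/r₂)³ = 2.17×10⁻⁵ · 0.5 · (59.6/23.2)³.
(r₁/r₂)³ = (2.569)³ = 16.95.
B₂ ≈ 1.840×10⁻⁴ T.

B ≈ 1.84×10⁻⁴ T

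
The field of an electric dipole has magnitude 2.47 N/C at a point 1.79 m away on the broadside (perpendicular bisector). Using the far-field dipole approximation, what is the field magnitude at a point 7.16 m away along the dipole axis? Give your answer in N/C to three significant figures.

E ≈ 0.0772 N/C

Dipole fields scale as 1/r³ in the far field.
The axial field is twice the equatorial field at the same r, so the geometry factor is 2/1.
E₂ = E₁ · (2/1) · (r₁/r₂)³ = 2.47 · 2 · (1.79/7.16)³.
(r₁/r₂)³ = (0.25)³ = 0.01562.
E₂ ≈ 0.07719 N/C.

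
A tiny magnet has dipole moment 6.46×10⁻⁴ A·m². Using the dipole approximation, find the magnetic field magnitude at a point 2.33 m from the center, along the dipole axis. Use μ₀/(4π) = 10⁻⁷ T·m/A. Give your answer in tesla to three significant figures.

B ≈ 1.02×10⁻¹¹ T

On axis B = (μ₀/4π)·2m/r³.
B = 2·(10⁻⁷)·(6.46×10⁻⁴) / (2.33)³ = 1.021×10⁻¹¹ T.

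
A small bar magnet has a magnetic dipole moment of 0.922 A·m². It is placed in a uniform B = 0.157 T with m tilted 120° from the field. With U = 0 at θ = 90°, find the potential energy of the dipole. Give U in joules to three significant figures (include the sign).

U ≈ 0.0724 J

U = −m·B = −mB cosθ.
U = −(0.922)(0.157)·cos120° = 0.07238 J.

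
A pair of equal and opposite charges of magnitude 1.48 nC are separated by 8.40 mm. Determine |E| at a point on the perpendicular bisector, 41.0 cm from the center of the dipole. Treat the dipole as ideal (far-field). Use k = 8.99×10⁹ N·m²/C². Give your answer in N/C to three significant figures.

E ≈ 1.62 N/C

Dipole moment p = qd = (1.48×10⁻⁹ C)(0.00840 m) = 1.243×10⁻¹¹ C·m.
On the perpendicular bisector E = kp/r³ (half the axial value at the same distance).
E = (8.99×10⁹)(1.243×10⁻¹¹) / (0.410)³ = 1.621 N/C.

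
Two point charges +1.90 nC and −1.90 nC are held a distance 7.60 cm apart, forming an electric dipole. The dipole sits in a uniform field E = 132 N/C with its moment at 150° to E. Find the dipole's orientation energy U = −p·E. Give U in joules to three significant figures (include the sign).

Dipole moment p = qd = (1.90×10⁻⁹ C)(0.0760 m) = 1.444×10⁻¹⁰ C·m.
U = −p·E = −pE cosθ.
U = −(1.444×10⁻¹⁰)(132)·cos150° = 1.651×10⁻⁸ J.

U ≈ 1.65×10⁻⁸ J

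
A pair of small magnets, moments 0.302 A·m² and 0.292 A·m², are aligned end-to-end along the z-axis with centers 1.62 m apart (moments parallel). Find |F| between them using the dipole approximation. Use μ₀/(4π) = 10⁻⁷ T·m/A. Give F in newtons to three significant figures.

On-axis B of dipole 1: B = (μ₀/4π)·2m₁/r³. Force on dipole 2: F = m₂·dB/dr.
dB/dr = −(μ₀/4π)·6m₁/r⁴, so |F| = (μ₀/4π)·6m₁m₂/r⁴.
F = 6(10⁻⁷)(0.302)(0.292)/(1.62)⁴ = 7.682×10⁻⁹ N.

F ≈ 7.68×10⁻⁹ N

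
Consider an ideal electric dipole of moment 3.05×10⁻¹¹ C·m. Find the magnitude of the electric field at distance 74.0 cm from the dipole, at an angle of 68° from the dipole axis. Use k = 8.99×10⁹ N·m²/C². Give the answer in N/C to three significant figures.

E ≈ 0.807 N/C

At angle θ the dipole field magnitude is E = (kp/r³)·√(1 + 3cos²θ).
kp/r³ = (8.99×10⁹)(3.05×10⁻¹¹) / (0.740)³ = 0.6767 N/C.
√(1 + 3cos²68°) = √(1 + 3·0.1403) = √1.4210 ≈ 1.1921.
E ≈ 0.6767 × 1.192 = 0.8066 N/C.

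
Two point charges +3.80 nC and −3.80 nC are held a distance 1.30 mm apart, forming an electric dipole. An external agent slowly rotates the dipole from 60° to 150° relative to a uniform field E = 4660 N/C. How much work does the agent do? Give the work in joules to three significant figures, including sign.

W ≈ 3.14×10⁻⁸ J

Dipole moment p = qd = (3.80×10⁻⁹ C)(0.00130 m) = 4.94×10⁻¹² C·m.
W_ext = ΔU = U(θ₂) − U(θ₁) = −pE cosθ₂ − (−pE cosθ₁) = pE(cosθ₁ − cosθ₂).
W = (4.94×10⁻¹²)(4660)·(cos60° − cos150°) = (2.302×10⁻⁸)·(+1.3660) = 3.145×10⁻⁸ J.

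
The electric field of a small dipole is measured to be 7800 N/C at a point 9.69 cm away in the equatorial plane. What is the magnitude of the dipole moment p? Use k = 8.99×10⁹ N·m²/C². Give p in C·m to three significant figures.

In the equatorial plane E = kp/r³, so p = Er³/(k).
p = (7800)·(0.0969)³ / (8.99×10⁹) = 7.894×10⁻¹⁰ C·m.

p ≈ 7.89×10⁻¹⁰ C·m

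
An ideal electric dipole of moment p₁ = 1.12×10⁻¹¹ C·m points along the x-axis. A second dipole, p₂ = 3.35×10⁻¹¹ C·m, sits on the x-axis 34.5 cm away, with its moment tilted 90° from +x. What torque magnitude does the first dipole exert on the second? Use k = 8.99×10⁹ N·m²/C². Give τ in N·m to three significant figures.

τ ≈ 1.64×10⁻¹⁰ N·m

The second dipole sits on the axis of the first, so the field there is axial: E₁ = 2kp₁/r³ along +x.
E₁ = 2(8.99×10⁹)(1.12×10⁻¹¹)/(0.345)³ = 4.904 N/C.
Torque on the second dipole: τ = p₂ E₁ sinθ.
τ = (3.35×10⁻¹¹)(4.904)·sin90° = 1.643×10⁻¹⁰ N·m.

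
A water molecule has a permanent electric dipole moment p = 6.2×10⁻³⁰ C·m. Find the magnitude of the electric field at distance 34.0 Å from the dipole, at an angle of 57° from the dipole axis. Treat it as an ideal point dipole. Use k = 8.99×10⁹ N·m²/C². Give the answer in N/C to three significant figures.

At angle θ the dipole field magnitude is E = (kp/r³)·√(1 + 3cos²θ).
kp/r³ = (8.99×10⁹)(6.20×10⁻³⁰) / (3.40×10⁻⁹)³ = 1.418×10⁶ N/C.
√(1 + 3cos²57°) = √(1 + 3·0.2966) = √1.8899 ≈ 1.3747.
E ≈ 1.418×10⁶ × 1.375 = 1.950×10⁶ N/C.

E ≈ 1.95×10⁶ N/C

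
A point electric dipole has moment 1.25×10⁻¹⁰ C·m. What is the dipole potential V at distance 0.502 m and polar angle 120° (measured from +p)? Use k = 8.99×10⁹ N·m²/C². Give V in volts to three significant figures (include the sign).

V ≈ -2.23 V

The dipole potential is V = kp cosθ / r².
V = (8.99×10⁹)(1.25×10⁻¹⁰)·cos120° / (0.502)² = -2.230 V.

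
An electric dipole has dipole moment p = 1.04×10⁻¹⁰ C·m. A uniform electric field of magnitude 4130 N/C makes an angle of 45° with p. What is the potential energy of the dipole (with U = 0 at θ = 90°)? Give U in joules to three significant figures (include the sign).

U ≈ -3.04×10⁻⁷ J

U = −p·E = −pE cosθ.
U = −(1.04×10⁻¹⁰)(4130)·cos45° = -3.037×10⁻⁷ J.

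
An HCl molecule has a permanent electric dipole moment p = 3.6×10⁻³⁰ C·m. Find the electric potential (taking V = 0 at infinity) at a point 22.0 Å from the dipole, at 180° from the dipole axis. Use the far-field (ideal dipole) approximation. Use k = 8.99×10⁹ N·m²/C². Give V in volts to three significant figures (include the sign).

V ≈ -0.00669 V

The dipole potential is V = kp cosθ / r².
V = (8.99×10⁹)(3.60×10⁻³⁰)·cos180° / (2.20×10⁻⁹)² = -0.006687 V.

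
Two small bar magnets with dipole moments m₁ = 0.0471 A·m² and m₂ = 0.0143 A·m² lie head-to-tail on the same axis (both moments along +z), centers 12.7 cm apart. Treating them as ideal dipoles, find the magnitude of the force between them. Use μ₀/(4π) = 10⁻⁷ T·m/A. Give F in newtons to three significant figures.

On-axis B of dipole 1: B = (μ₀/4π)·2m₁/r³. Force on dipole 2: F = m₂·dB/dr.
dB/dr = −(μ₀/4π)·6m₁/r⁴, so |F| = (μ₀/4π)·6m₁m₂/r⁴.
F = 6(10⁻⁷)(0.0471)(0.0143)/(0.127)⁴ = 1.553×10⁻⁶ N.

F ≈ 1.55×10⁻⁶ N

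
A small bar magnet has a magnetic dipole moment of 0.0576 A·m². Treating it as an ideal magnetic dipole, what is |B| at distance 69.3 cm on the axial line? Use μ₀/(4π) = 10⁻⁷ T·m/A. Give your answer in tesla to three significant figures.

B ≈ 3.46×10⁻⁸ T

On axis B = (μ₀/4π)·2m/r³.
B = 2·(10⁻⁷)·(0.0576) / (0.693)³ = 3.461×10⁻⁸ T.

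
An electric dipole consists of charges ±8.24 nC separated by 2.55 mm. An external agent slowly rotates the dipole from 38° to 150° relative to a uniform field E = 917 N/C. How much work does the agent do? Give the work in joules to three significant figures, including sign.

Dipole moment p = qd = (8.24×10⁻⁹ C)(0.00255 m) = 2.101×10⁻¹¹ C·m.
W_ext = ΔU = U(θ₂) − U(θ₁) = −pE cosθ₂ − (−pE cosθ₁) = pE(cosθ₁ − cosθ₂).
W = (2.101×10⁻¹¹)(917)·(cos38° − cos150°) = (1.927×10⁻⁸)·(+1.6540) = 3.187×10⁻⁸ J.

W ≈ 3.19×10⁻⁸ J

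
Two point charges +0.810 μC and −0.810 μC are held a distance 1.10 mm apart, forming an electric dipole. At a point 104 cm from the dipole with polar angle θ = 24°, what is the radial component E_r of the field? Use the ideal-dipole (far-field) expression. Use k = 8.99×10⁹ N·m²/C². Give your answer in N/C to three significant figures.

Dipole moment p = qd = (8.10×10⁻⁷ C)(0.00110 m) = 8.91×10⁻¹⁰ C·m.
For a dipole, E_r = (2kp cosθ)/r³.
kp/r³ = (8.99×10⁹)(8.91×10⁻¹⁰)/(1.04)³ = 7.121 N/C.
E_r = 2·7.121·cos24° = 13.01 N/C.

E_r ≈ 13.0 N/C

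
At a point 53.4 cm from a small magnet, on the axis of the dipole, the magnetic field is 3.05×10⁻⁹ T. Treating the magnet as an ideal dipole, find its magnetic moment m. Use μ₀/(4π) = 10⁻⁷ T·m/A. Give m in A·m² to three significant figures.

m ≈ 0.00232 A·m²

On axis B = (μ₀/4π)·2m/r³, so m = Br³·4π/(μ₀·2).
m = (3.05×10⁻⁹)·(0.534)³ / (2·10⁻⁷) = 0.002322 A·m².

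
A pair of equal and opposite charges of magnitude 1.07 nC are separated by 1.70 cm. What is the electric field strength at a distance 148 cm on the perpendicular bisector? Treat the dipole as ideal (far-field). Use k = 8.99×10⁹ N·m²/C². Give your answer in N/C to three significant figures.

Dipole moment p = qd = (1.07×10⁻⁹ C)(0.0170 m) = 1.819×10⁻¹¹ C·m.
In the equatorial plane E = kp/r³.
E = (8.99×10⁹)(1.819×10⁻¹¹) / (1.48)³ = 0.05044 N/C.

E ≈ 0.0504 N/C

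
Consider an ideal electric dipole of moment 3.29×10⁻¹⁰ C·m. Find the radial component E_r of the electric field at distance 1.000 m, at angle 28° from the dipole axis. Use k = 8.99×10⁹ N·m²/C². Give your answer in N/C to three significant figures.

E_r ≈ 5.22 N/C

For a dipole, E_r = (2kp cosθ)/r³.
kp/r³ = (8.99×10⁹)(3.29×10⁻¹⁰)/(1.00)³ = 2.958 N/C.
E_r = 2·2.958·cos28° = 5.223 N/C.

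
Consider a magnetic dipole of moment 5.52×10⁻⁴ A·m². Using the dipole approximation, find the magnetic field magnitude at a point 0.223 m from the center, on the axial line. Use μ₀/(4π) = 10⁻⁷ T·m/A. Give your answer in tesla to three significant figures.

On axis B = (μ₀/4π)·2m/r³.
B = 2·(10⁻⁷)·(5.52×10⁻⁴) / (0.223)³ = 9.955×10⁻⁹ T.

B ≈ 9.96×10⁻⁹ T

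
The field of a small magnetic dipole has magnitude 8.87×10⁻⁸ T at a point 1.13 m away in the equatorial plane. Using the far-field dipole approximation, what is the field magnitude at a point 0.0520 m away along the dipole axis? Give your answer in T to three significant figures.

B ≈ 0.00182 T

Dipole fields scale as 1/r³ in the far field.
The axial field is twice the equatorial field at the same r, so the geometry factor is 2/1.
B₂ = B₁ · (2/1) · (r₁/r₂)³ = 8.87×10⁻⁸ · 2 · (1.13/0.0520)³.
(r₁/r₂)³ = (21.73)³ = 1.026e+04.
B₂ ≈ 0.001820 T.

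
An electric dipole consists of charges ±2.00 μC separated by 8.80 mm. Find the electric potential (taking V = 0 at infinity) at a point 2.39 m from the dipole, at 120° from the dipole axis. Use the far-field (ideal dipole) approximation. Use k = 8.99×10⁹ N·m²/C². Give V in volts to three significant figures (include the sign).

Dipole moment p = qd = (2.00×10⁻⁶ C)(0.00880 m) = 1.76×10⁻⁸ C·m.
The dipole potential is V = kp cosθ / r².
V = (8.99×10⁹)(1.76×10⁻⁸)·cos120° / (2.39)² = -13.85 V.

V ≈ -13.8 V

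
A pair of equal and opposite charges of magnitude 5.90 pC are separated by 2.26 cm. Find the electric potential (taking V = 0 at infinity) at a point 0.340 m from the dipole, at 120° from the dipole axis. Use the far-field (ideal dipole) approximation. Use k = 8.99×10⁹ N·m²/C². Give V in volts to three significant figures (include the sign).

Dipole moment p = qd = (5.90×10⁻¹² C)(0.0226 m) = 1.333×10⁻¹³ C·m.
The dipole potential is V = kp cosθ / r².
V = (8.99×10⁹)(1.333×10⁻¹³)·cos120° / (0.340)² = -0.005183 V.

V ≈ -0.00518 V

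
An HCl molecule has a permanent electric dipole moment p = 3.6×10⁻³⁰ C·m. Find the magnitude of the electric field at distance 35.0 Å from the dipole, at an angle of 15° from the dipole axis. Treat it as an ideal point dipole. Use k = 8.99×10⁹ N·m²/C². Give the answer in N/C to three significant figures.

At angle θ the dipole field magnitude is E = (kp/r³)·√(1 + 3cos²θ).
kp/r³ = (8.99×10⁹)(3.60×10⁻³⁰) / (3.50×10⁻⁹)³ = 7.548×10⁵ N/C.
√(1 + 3cos²15°) = √(1 + 3·0.9330) = √3.7990 ≈ 1.9491.
E ≈ 7.548×10⁵ × 1.949 = 1.471×10⁶ N/C.

E ≈ 1.47×10⁶ N/C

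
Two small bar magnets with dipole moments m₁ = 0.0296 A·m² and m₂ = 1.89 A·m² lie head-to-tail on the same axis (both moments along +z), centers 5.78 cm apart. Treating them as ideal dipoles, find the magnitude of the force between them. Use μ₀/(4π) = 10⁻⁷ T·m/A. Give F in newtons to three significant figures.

F ≈ 0.00301 N

On-axis B of dipole 1: B = (μ₀/4π)·2m₁/r³. Force on dipole 2: F = m₂·dB/dr.
dB/dr = −(μ₀/4π)·6m₁/r⁴, so |F| = (μ₀/4π)·6m₁m₂/r⁴.
F = 6(10⁻⁷)(0.0296)(1.89)/(0.0578)⁴ = 0.003007 N.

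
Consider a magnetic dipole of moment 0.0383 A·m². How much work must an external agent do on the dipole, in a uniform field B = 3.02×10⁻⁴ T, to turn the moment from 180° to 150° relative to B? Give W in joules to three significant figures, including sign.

W ≈ -1.55×10⁻⁶ J

W_ext = ΔU = −mB cosθ₂ + mB cosθ₁ = mB(cosθ₁ − cosθ₂).
W = (0.0383)(3.02×10⁻⁴)·(cos180° − cos150°) = (1.157×10⁻⁵)·(-0.1340) = -1.550×10⁻⁶ J.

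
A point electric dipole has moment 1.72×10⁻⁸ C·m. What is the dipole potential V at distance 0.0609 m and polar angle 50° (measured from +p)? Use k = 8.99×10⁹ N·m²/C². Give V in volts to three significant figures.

The dipole potential is V = kp cosθ / r².
V = (8.99×10⁹)(1.72×10⁻⁸)·cos50° / (0.0609)² = 2.680×10⁴ V.

V ≈ 2.68×10⁴ V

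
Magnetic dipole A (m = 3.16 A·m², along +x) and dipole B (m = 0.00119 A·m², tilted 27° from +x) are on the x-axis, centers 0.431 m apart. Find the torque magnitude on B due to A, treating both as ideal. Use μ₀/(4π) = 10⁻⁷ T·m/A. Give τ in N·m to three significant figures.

τ ≈ 4.26×10⁻⁹ N·m

Dipole B is on the axis of dipole A, so B₁ there is axial: B₁ = (μ₀/4π)·2m₁/r³ along +x.
B₁ = 2(10⁻⁷)(3.16)/(0.431)³ = 7.894×10⁻⁶ T.
τ = m₂ B₁ sinθ.
τ = (0.00119)(7.894×10⁻⁶)·sin27° = 4.265×10⁻⁹ N·m.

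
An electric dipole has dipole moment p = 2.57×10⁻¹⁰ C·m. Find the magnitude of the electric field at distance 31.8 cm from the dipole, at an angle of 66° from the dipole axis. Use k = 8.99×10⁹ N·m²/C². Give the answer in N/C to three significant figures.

E ≈ 87.9 N/C

At angle θ the dipole field magnitude is E = (kp/r³)·√(1 + 3cos²θ).
kp/r³ = (8.99×10⁹)(2.57×10⁻¹⁰) / (0.318)³ = 71.85 N/C.
√(1 + 3cos²66°) = √(1 + 3·0.1654) = √1.4963 ≈ 1.2232.
E ≈ 71.85 × 1.223 = 87.89 N/C.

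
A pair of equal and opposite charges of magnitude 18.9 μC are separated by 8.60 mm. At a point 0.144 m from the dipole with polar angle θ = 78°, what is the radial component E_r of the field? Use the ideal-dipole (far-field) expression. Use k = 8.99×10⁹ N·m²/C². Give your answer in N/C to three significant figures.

E_r ≈ 2.03×10⁵ N/C

Dipole moment p = qd = (1.89×10⁻⁵ C)(0.00860 m) = 1.625×10⁻⁷ C·m.
For a dipole, E_r = (2kp cosθ)/r³.
kp/r³ = (8.99×10⁹)(1.625×10⁻⁷)/(0.144)³ = 4.892×10⁵ N/C.
E_r = 2·4.892×10⁵·cos78° = 2.034×10⁵ N/C.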